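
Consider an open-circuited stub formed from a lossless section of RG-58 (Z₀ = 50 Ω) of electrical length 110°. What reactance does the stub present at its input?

tan(βl) = -2.75
For an open-circuited stub, Z_in = −jZ_0·cot(βl) = −jZ_0/tan(βl)

X_in ≈ 18.2 Ω (inductive)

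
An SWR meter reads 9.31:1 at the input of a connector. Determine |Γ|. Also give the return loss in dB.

|Γ| = (S − 1)/(S + 1) = (9.31 − 1)/(9.31 + 1) = 8.31/10.3
RL = −20·log₁₀|Γ| = −20·log₁₀(0.806)

|Γ| ≈ 0.806; return loss ≈ 1.87 dB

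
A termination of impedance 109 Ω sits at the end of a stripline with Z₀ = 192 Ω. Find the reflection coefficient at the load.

Γ = -0.276

Γ = (Z_L − Z_0)/(Z_L + Z_0) = (109 − 192)/(109 + 192) = -83/301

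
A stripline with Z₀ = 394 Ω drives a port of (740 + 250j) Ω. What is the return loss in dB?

RL ≈ 8.69 dB

Γ = (346 + j250)/(1134 + j250), |Γ| = 0.368
RL = −20·log₁₀|Γ| = −20·log₁₀(0.368)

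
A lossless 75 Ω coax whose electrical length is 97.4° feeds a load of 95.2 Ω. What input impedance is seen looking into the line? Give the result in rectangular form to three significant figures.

tan(βl) = tan(97.4°) = -7.7
Z_in = Z_0·(Z_L + jZ_0·tanβl)/(Z_0 + jZ_L·tanβl)
     = 75·(95.2 − j577)/(75 − j733)

Z_in ≈ 59.5 + j3.66 Ω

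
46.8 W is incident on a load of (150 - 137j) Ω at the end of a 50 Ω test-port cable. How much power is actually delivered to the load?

|Γ| = |(100 − j137)/(200 − j137)| = 0.7
|Γ|² = 0.49
P_refl = |Γ|²·P_inc = 22.9 W, P_del = (1 − |Γ|²)·P_inc = 23.9 W

P_delivered ≈ 23.9 W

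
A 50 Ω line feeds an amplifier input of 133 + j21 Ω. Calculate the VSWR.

Γ = (Z_L − Z_0)/(Z_L + Z_0) = (83 + j21)/(183 + j21)
|Γ| = 85.6/184 = 0.465
VSWR = (1 + |Γ|)/(1 − |Γ|) = 1.46/0.535

VSWR ≈ 2.74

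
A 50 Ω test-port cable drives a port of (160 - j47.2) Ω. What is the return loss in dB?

Γ = (110 − j47.2)/(210 − j47.2), |Γ| = 0.556
RL = −20·log₁₀|Γ| = −20·log₁₀(0.556)

RL ≈ 5.1 dB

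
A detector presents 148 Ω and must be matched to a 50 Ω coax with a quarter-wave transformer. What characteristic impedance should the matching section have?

Z_qwt ≈ 86 Ω

Z_qwt = √(Z_0·R_L) = √(50 × 148) = √7400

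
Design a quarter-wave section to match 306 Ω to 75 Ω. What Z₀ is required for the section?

Z_qwt = √(Z_0·R_L) = √(75 × 306) = √22950

Z_qwt ≈ 151 Ω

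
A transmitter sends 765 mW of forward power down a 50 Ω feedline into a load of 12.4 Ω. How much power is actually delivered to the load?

Γ = (12.4 − 50)/(12.4 + 50) = -0.603
|Γ|² = 0.363
P_refl = |Γ|²·P_inc = 278 mW, P_del = (1 − |Γ|²)·P_inc = 487 mW

P_delivered ≈ 487 mW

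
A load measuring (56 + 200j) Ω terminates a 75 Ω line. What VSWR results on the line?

VSWR ≈ 11.5

Γ = (Z_L − Z_0)/(Z_L + Z_0) = (-19 + j200)/(131 + j200)
|Γ| = 201/239 = 0.84
VSWR = (1 + |Γ|)/(1 − |Γ|) = 1.84/0.16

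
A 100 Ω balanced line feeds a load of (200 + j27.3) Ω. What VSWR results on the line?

Γ = (Z_L − Z_0)/(Z_L + Z_0) = (100 + j27.3)/(300 + j27.3)
|Γ| = 104/301 = 0.344
VSWR = (1 + |Γ|)/(1 − |Γ|) = 1.34/0.656

VSWR ≈ 2.05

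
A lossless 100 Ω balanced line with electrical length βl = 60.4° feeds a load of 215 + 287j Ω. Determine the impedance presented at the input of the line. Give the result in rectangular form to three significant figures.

Z_in ≈ 28.7 − j87.5 Ω

tan(βl) = tan(60.4°) = 1.76
Z_in = Z_0·(Z_L + jZ_0·tanβl)/(Z_0 + jZ_L·tanβl)
     = 100·(215 + j463)/(-405 + j378)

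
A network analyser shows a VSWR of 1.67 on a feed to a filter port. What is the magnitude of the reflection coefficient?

|Γ| ≈ 0.251

|Γ| = (S − 1)/(S + 1) = (1.67 − 1)/(1.67 + 1) = 0.67/2.67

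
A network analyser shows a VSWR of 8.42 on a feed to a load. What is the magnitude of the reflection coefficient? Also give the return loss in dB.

|Γ| = (S − 1)/(S + 1) = (8.42 − 1)/(8.42 + 1) = 7.42/9.42
RL = −20·log₁₀|Γ| = −20·log₁₀(0.788)

|Γ| ≈ 0.788; return loss ≈ 2.07 dB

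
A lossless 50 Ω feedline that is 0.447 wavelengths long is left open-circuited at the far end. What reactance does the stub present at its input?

βl = 2π × 0.447 = 161°
tan(βl) = -0.346
For an open-circuited stub, Z_in = −jZ_0·cot(βl) = −jZ_0/tan(βl)

X_in ≈ 145 Ω (inductive)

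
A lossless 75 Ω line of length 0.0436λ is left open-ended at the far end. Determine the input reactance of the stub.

βl = 2π × 0.0436 = 15.7°
tan(βl) = 0.281
For an open-ended stub, Z_in = −jZ_0·cot(βl) = −jZ_0/tan(βl)

X_in ≈ -267 Ω (capacitive)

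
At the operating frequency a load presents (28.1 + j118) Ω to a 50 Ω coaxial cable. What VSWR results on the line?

VSWR ≈ 12.2

Γ = (Z_L − Z_0)/(Z_L + Z_0) = (-21.9 + j118)/(78.1 + j118)
|Γ| = 120/142 = 0.848
VSWR = (1 + |Γ|)/(1 − |Γ|) = 1.85/0.152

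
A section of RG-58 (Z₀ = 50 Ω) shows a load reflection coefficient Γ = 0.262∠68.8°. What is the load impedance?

Z_L ≈ 53 + j27.8 Ω

Z_L = Z_0·(1 + Γ)/(1 − Γ) = 50·(1.09 + j0.244)/(0.905 − j0.244)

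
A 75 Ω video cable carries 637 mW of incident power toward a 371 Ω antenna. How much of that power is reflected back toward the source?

P_reflected ≈ 281 mW

Γ = (371 − 75)/(371 + 75) = 0.664
|Γ|² = 0.44
P_refl = |Γ|²·P_inc = 281 mW, P_del = (1 − |Γ|²)·P_inc = 356 mW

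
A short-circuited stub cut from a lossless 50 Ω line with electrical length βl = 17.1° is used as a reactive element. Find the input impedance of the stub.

tan(βl) = 0.308
For a short-circuited stub, Z_in = jZ_0·tan(βl)

Z_in ≈ +j15.4 Ω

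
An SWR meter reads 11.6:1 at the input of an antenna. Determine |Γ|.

|Γ| = (S − 1)/(S + 1) = (11.6 − 1)/(11.6 + 1) = 10.6/12.6

|Γ| ≈ 0.841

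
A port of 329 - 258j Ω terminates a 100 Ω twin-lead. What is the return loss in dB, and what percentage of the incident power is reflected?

Γ = (229 − j258)/(429 − j258), |Γ| = 0.689
RL = −20·log₁₀(0.689) = 3.23 dB
P_refl/P_inc = |Γ|² = 0.475

RL ≈ 3.23 dB; 47.5% of incident power reflected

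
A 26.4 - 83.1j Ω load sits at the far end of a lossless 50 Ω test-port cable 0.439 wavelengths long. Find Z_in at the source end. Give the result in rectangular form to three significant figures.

βl = 2π × 0.439 = 158°
tan(βl) = tan(158°) = -0.403
Z_in = Z_0·(Z_L + jZ_0·tanβl)/(Z_0 + jZ_L·tanβl)
     = 50·(26.4 − j103)/(16.5 − j10.6)

Z_in ≈ 199 − j185 Ω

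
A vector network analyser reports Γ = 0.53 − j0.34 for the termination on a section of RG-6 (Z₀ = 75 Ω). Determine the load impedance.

Z_L = Z_0·(1 + Γ)/(1 − Γ) = 75·(1.53 − j0.34)/(0.47 + j0.34)

Z_L ≈ 135 − j152 Ω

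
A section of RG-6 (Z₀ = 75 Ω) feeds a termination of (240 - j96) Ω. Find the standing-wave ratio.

Γ = (Z_L − Z_0)/(Z_L + Z_0) = (165 − j96)/(315 − j96)
|Γ| = 191/329 = 0.58
VSWR = (1 + |Γ|)/(1 − |Γ|) = 1.58/0.42

VSWR ≈ 3.76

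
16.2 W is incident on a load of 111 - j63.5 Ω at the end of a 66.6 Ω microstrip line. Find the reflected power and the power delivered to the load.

|Γ| = |(44.4 − j63.5)/(177.6 − j63.5)| = 0.411
|Γ|² = 0.169
P_refl = |Γ|²·P_inc = 2.73 W, P_del = (1 − |Γ|²)·P_inc = 13.5 W

P_reflected ≈ 2.73 W; P_delivered ≈ 13.5 W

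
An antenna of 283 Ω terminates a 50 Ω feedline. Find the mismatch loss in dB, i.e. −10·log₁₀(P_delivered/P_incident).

Γ = (283 − 50)/(283 + 50) = 0.7
|Γ|² = 0.49, so P_del/P_inc = 1 − |Γ|² = 0.51
ML = −10·log₁₀(1 − |Γ|²)

mismatch loss ≈ 2.92 dB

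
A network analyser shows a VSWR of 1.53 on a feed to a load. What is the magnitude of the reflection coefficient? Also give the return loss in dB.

|Γ| = (S − 1)/(S + 1) = (1.53 − 1)/(1.53 + 1) = 0.53/2.53
RL = −20·log₁₀|Γ| = −20·log₁₀(0.209)

|Γ| ≈ 0.209; return loss ≈ 13.6 dB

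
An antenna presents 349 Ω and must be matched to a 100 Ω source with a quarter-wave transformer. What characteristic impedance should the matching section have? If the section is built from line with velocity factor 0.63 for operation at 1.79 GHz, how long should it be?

Z_qwt ≈ 187 Ω; length ≈ 2.64 cm

Z_qwt = √(Z_0·R_L) = √(100 × 349) = √34900
λ = 0.63·c/f = 0.106 m, so l = λ/4 = 0.0264 m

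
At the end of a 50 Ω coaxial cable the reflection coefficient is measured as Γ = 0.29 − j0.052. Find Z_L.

Z_L = Z_0·(1 + Γ)/(1 − Γ) = 50·(1.29 − j0.052)/(0.71 + j0.052)

Z_L ≈ 90.1 − j10.3 Ω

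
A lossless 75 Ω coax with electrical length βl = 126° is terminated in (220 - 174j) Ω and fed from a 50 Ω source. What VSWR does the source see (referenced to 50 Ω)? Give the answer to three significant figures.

VSWR ≈ 5.41

tan(βl) = -1.38
Z_in = Z_0·(Z_L + jZ_0·tanβl)/(Z_0 + jZ_L·tanβl) = 30.2 + j70.9 Ω
Γ_s = (Z_in − Z_s)/(Z_in + Z_s) = (-19.8 + j70.9)/(80.2 + j70.9), |Γ_s| = 0.688
VSWR = (1 + |Γ_s|)/(1 − |Γ_s|)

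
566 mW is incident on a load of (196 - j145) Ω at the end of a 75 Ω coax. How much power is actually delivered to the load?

|Γ| = |(121 − j145)/(271 − j145)| = 0.614
|Γ|² = 0.378
P_refl = |Γ|²·P_inc = 214 mW, P_del = (1 − |Γ|²)·P_inc = 352 mW

P_delivered ≈ 352 mW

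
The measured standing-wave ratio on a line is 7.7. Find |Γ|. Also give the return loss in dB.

|Γ| = (S − 1)/(S + 1) = (7.7 − 1)/(7.7 + 1) = 6.7/8.7
RL = −20·log₁₀|Γ| = −20·log₁₀(0.77)

|Γ| ≈ 0.77; return loss ≈ 2.27 dB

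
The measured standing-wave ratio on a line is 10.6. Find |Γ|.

|Γ| = (S − 1)/(S + 1) = (10.6 − 1)/(10.6 + 1) = 9.6/11.6

|Γ| ≈ 0.828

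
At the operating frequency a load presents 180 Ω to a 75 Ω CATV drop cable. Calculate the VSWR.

For a purely resistive load, VSWR = R_L/Z_0 or Z_0/R_L (whichever > 1) = 180/75

VSWR ≈ 2.4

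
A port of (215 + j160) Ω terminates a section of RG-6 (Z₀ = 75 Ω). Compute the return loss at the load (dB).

Γ = (140 + j160)/(290 + j160), |Γ| = 0.642
RL = −20·log₁₀|Γ| = −20·log₁₀(0.642)

RL ≈ 3.85 dB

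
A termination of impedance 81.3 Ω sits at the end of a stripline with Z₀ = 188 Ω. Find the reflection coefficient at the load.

Γ = (Z_L − Z_0)/(Z_L + Z_0) = (81.3 − 188)/(81.3 + 188) = -106.7/269.3

Γ = -0.396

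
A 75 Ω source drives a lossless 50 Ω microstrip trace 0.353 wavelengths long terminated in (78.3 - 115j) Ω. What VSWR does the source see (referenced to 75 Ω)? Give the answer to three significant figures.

βl = 2π × 0.353 = 127°
tan(βl) = -1.32
Z_in = Z_0·(Z_L + jZ_0·tanβl)/(Z_0 + jZ_L·tanβl) = 25.4 + j62.9 Ω
Γ_s = (Z_in − Z_s)/(Z_in + Z_s) = (-49.6 + j62.9)/(100 + j62.9), |Γ_s| = 0.676
VSWR = (1 + |Γ_s|)/(1 − |Γ_s|)

VSWR ≈ 5.17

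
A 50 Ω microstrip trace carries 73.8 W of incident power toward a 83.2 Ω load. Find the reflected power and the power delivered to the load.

P_reflected ≈ 4.58 W; P_delivered ≈ 69.2 W

Γ = (83.2 − 50)/(83.2 + 50) = 0.249
|Γ|² = 0.0621
P_refl = |Γ|²·P_inc = 4.58 W, P_del = (1 − |Γ|²)·P_inc = 69.2 W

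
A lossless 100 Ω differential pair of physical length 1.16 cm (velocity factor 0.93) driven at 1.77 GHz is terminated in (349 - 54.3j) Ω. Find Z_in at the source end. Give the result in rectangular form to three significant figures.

Z_in ≈ 93.9 − j132 Ω

λ = v/f = 0.93·c / 1.77 GHz = 0.158 m
βl = 2π·l/λ = 2π × 0.0736 = 26.5°
tan(βl) = tan(26.5°) = 0.498
Z_in = Z_0·(Z_L + jZ_0·tanβl)/(Z_0 + jZ_L·tanβl)
     = 100·(349 − j4.46)/(127 + j174)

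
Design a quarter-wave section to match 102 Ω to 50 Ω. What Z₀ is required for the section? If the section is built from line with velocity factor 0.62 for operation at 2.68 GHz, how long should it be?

Z_qwt = √(Z_0·R_L) = √(50 × 102) = √5100
λ = 0.62·c/f = 0.0694 m, so l = λ/4 = 0.0174 m

Z_qwt ≈ 71.4 Ω; length ≈ 1.74 cm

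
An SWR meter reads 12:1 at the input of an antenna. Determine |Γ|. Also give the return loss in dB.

|Γ| = (S − 1)/(S + 1) = (12 − 1)/(12 + 1) = 11/13
RL = −20·log₁₀|Γ| = −20·log₁₀(0.846)

|Γ| ≈ 0.846; return loss ≈ 1.45 dB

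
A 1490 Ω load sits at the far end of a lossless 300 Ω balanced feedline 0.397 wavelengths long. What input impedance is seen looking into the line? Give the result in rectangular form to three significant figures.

Z_in ≈ 155 + j356 Ω

βl = 2π × 0.397 = 143°
tan(βl) = tan(143°) = -0.756
Z_in = Z_0·(Z_L + jZ_0·tanβl)/(Z_0 + jZ_L·tanβl)
     = 300·(1490 − j227)/(300 − j1130)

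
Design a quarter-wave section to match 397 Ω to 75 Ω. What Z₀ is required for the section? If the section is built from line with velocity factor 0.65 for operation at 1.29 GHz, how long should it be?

Z_qwt = √(Z_0·R_L) = √(75 × 397) = √29780
λ = 0.65·c/f = 0.151 m, so l = λ/4 = 0.0378 m

Z_qwt ≈ 173 Ω; length ≈ 3.78 cm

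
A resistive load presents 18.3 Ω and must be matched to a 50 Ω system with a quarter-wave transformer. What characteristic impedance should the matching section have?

Z_qwt ≈ 30.2 Ω

Z_qwt = √(Z_0·R_L) = √(50 × 18.3) = √915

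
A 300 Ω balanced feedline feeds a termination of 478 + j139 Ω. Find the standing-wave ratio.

VSWR ≈ 1.8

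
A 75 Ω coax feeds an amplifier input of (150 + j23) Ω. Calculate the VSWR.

VSWR ≈ 2.06

Γ = (Z_L − Z_0)/(Z_L + Z_0) = (75 + j23)/(225 + j23)
|Γ| = 78.4/226 = 0.347
VSWR = (1 + |Γ|)/(1 − |Γ|) = 1.35/0.653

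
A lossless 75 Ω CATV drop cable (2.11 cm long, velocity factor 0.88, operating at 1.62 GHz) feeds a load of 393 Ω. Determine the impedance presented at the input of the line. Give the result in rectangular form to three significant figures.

Z_in ≈ 26.2 − j66.2 Ω

λ = v/f = 0.88·c / 1.62 GHz = 0.163 m
βl = 2π·l/λ = 2π × 0.129 = 46.6°
tan(βl) = tan(46.6°) = 1.06
Z_in = Z_0·(Z_L + jZ_0·tanβl)/(Z_0 + jZ_L·tanβl)
     = 75·(393 + j79.3)/(75 + j416)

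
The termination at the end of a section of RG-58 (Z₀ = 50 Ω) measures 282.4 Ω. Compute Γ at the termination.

Γ = (Z_L − Z_0)/(Z_L + Z_0) = (282.4 − 50)/(282.4 + 50) = 232.4/332.4

Γ = 0.699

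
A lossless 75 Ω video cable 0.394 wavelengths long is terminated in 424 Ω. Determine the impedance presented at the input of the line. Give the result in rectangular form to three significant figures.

βl = 2π × 0.394 = 142°
tan(βl) = tan(142°) = -0.786
Z_in = Z_0·(Z_L + jZ_0·tanβl)/(Z_0 + jZ_L·tanβl)
     = 75·(424 − j58.9)/(75 − j333)

Z_in ≈ 33.1 + j88 Ω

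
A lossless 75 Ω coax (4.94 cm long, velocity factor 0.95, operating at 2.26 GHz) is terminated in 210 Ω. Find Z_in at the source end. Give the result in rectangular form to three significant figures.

λ = v/f = 0.95·c / 2.26 GHz = 0.126 m
βl = 2π·l/λ = 2π × 0.392 = 141°
tan(βl) = tan(141°) = -0.809
Z_in = Z_0·(Z_L + jZ_0·tanβl)/(Z_0 + jZ_L·tanβl)
     = 75·(210 − j60.7)/(75 − j170)

Z_in ≈ 56.7 + j67.7 Ω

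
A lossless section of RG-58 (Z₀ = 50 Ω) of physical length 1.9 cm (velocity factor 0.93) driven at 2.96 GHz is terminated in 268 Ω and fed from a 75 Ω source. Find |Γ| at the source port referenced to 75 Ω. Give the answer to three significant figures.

|Γ| ≈ 0.769

λ = v/f = 0.93·c / 2.96 GHz = 0.0943 m
βl = 2π·l/λ = 2π × 0.202 = 72.6°
tan(βl) = 3.18
Z_in = Z_0·(Z_L + jZ_0·tanβl)/(Z_0 + jZ_L·tanβl) = 10.2 − j15.1 Ω
Γ_s = (Z_in − Z_s)/(Z_in + Z_s) = (-64.8 − j15.1)/(85.2 − j15.1), |Γ_s| = 0.769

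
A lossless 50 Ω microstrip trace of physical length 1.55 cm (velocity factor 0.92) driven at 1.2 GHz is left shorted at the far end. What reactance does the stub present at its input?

λ = v/f = 0.92·c / 1.2 GHz = 0.23 m
βl = 2π·l/λ = 2π × 0.0674 = 24.3°
tan(βl) = 0.451
For a shorted stub, Z_in = jZ_0·tan(βl)

X_in ≈ 22.5 Ω (inductive)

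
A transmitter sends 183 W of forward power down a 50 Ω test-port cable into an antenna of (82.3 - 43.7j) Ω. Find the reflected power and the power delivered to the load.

P_reflected ≈ 27.8 W; P_delivered ≈ 155 W

|Γ| = |(32.3 − j43.7)/(132.3 − j43.7)| = 0.39
|Γ|² = 0.152
P_refl = |Γ|²·P_inc = 27.8 W, P_del = (1 − |Γ|²)·P_inc = 155 W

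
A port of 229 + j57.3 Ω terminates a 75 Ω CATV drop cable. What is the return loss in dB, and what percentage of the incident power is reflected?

Γ = (154 + j57.3)/(304 + j57.3), |Γ| = 0.531
RL = −20·log₁₀(0.531) = 5.5 dB
P_refl/P_inc = |Γ|² = 0.282

RL ≈ 5.5 dB; 28.2% of incident power reflected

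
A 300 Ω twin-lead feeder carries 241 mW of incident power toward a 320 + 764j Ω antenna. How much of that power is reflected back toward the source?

P_reflected ≈ 145 mW

|Γ| = |(20 + j764)/(620 + j764)| = 0.777
|Γ|² = 0.603
P_refl = |Γ|²·P_inc = 145 mW, P_del = (1 − |Γ|²)·P_inc = 95.6 mW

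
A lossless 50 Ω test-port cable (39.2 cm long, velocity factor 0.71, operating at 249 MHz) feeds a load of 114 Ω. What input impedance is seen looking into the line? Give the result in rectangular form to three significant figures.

λ = v/f = 0.71·c / 249 MHz = 0.855 m
βl = 2π·l/λ = 2π × 0.458 = 165°
tan(βl) = tan(165°) = -0.268
Z_in = Z_0·(Z_L + jZ_0·tanβl)/(Z_0 + jZ_L·tanβl)
     = 50·(114 − j13.4)/(50 − j30.6)

Z_in ≈ 88.9 + j41 Ω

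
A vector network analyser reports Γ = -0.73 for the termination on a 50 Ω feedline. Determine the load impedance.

Z_L ≈ 7.8 Ω

Z_L = Z_0·(1 + Γ)/(1 − Γ) = 50·(0.27)/(1.73)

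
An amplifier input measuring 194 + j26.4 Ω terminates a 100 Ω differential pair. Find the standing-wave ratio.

VSWR ≈ 1.99

Γ = (Z_L − Z_0)/(Z_L + Z_0) = (94 + j26.4)/(294 + j26.4)
|Γ| = 97.6/295 = 0.331
VSWR = (1 + |Γ|)/(1 − |Γ|) = 1.33/0.669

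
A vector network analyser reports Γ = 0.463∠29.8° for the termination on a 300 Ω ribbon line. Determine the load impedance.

Z_L = Z_0·(1 + Γ)/(1 − Γ) = 300·(1.4 + j0.23)/(0.598 − j0.23)

Z_L ≈ 574 + j336 Ω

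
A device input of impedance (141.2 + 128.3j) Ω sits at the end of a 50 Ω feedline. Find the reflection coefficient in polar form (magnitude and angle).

Γ ≈ 0.684 ∠ 20.7°

Γ = (Z_L − Z_0)/(Z_L + Z_0) = (91.2 + j128.3)/(191.2 + j128.3)
|Γ| = 157/230 = 0.684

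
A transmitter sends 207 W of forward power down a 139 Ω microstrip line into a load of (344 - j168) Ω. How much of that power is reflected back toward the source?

|Γ| = |(205 − j168)/(483 − j168)| = 0.518
|Γ|² = 0.269
P_refl = |Γ|²·P_inc = 55.6 W, P_del = (1 − |Γ|²)·P_inc = 151 W

P_reflected ≈ 55.6 W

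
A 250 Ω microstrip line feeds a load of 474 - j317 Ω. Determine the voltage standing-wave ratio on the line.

VSWR ≈ 2.93

Γ = (Z_L − Z_0)/(Z_L + Z_0) = (224 − j317)/(724 − j317)
|Γ| = 388/790 = 0.491
VSWR = (1 + |Γ|)/(1 − |Γ|) = 1.49/0.509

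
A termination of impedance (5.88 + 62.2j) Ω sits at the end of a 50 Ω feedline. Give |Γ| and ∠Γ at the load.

Γ ≈ 0.912 ∠ 77.3°

Γ = (Z_L − Z_0)/(Z_L + Z_0) = (-44.12 + j62.2)/(55.88 + j62.2)
|Γ| = 76.3/83.6 = 0.912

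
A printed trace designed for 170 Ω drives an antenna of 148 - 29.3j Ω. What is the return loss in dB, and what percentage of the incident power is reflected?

RL ≈ 18.8 dB; 1.32% of incident power reflected

Γ = (-22 − j29.3)/(318 − j29.3), |Γ| = 0.115
RL = −20·log₁₀(0.115) = 18.8 dB
P_refl/P_inc = |Γ|² = 0.0132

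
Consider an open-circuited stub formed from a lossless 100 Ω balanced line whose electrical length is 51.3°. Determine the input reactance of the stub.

tan(βl) = 1.25
For an open-circuited stub, Z_in = −jZ_0·cot(βl) = −jZ_0/tan(βl)

X_in ≈ -80.1 Ω (capacitive)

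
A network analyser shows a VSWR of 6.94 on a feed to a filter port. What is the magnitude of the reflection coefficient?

|Γ| ≈ 0.748

|Γ| = (S − 1)/(S + 1) = (6.94 − 1)/(6.94 + 1) = 5.94/7.94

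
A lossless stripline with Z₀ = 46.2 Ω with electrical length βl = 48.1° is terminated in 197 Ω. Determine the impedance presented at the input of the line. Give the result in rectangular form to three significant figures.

tan(βl) = tan(48.1°) = 1.11
Z_in = Z_0·(Z_L + jZ_0·tanβl)/(Z_0 + jZ_L·tanβl)
     = 46.2·(197 + j51.5)/(46.2 + j220)

Z_in ≈ 18.7 − j37.5 Ω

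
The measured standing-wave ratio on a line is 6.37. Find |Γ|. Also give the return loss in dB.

|Γ| = (S − 1)/(S + 1) = (6.37 − 1)/(6.37 + 1) = 5.37/7.37
RL = −20·log₁₀|Γ| = −20·log₁₀(0.729)

|Γ| ≈ 0.729; return loss ≈ 2.75 dB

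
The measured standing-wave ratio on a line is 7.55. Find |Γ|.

|Γ| = (S − 1)/(S + 1) = (7.55 − 1)/(7.55 + 1) = 6.55/8.55

|Γ| ≈ 0.766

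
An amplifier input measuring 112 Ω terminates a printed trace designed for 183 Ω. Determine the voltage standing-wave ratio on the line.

Γ = (112 − 183)/(112 + 183) = -0.241
VSWR = (1 + 0.241)/(1 − 0.241)

VSWR ≈ 1.63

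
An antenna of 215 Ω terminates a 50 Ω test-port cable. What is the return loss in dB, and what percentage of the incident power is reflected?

RL ≈ 4.12 dB; 38.8% of incident power reflected

Γ = (215 − 50)/(215 + 50) = 0.623
RL = −20·log₁₀(0.623) = 4.12 dB
P_refl/P_inc = |Γ|² = 0.388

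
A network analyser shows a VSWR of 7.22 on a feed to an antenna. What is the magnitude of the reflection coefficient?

|Γ| ≈ 0.757

|Γ| = (S − 1)/(S + 1) = (7.22 − 1)/(7.22 + 1) = 6.22/8.22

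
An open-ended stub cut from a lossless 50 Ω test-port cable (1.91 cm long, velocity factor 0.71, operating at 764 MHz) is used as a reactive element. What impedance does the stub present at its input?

Z_in ≈ −j109 Ω

λ = v/f = 0.71·c / 764 MHz = 0.279 m
βl = 2π·l/λ = 2π × 0.0685 = 24.7°
tan(βl) = 0.459
For an open-ended stub, Z_in = −jZ_0·cot(βl) = −jZ_0/tan(βl)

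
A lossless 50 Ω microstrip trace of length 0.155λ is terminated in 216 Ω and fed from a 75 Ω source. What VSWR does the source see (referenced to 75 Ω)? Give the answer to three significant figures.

βl = 2π × 0.155 = 55.8°
tan(βl) = 1.47
Z_in = Z_0·(Z_L + jZ_0·tanβl)/(Z_0 + jZ_L·tanβl) = 16.5 − j31.4 Ω
Γ_s = (Z_in − Z_s)/(Z_in + Z_s) = (-58.5 − j31.4)/(91.5 − j31.4), |Γ_s| = 0.686
VSWR = (1 + |Γ_s|)/(1 − |Γ_s|)

VSWR ≈ 5.37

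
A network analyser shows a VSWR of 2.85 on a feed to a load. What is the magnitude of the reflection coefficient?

|Γ| ≈ 0.481

|Γ| = (S − 1)/(S + 1) = (2.85 − 1)/(2.85 + 1) = 1.85/3.85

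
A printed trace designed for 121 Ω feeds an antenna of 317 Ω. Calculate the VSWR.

VSWR ≈ 2.62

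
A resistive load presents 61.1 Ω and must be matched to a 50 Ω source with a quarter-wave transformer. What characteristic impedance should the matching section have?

Z_qwt = √(Z_0·R_L) = √(50 × 61.1) = √3055

Z_qwt ≈ 55.3 Ω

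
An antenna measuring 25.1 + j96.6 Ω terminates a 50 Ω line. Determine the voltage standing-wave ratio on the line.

VSWR ≈ 9.83

Γ = (Z_L − Z_0)/(Z_L + Z_0) = (-24.9 + j96.6)/(75.1 + j96.6)
|Γ| = 99.8/122 = 0.815
VSWR = (1 + |Γ|)/(1 − |Γ|) = 1.82/0.185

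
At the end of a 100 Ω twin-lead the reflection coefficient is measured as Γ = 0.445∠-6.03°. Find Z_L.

Z_L ≈ 256 − j29.9 Ω

Z_L = Z_0·(1 + Γ)/(1 − Γ) = 100·(1.44 − j0.0467)/(0.557 + j0.0467)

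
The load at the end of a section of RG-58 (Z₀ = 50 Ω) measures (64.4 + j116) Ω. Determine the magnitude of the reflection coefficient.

|Γ| ≈ 0.717

Γ = (Z_L − Z_0)/(Z_L + Z_0) = (14.4 + j116)/(114.4 + j116)
|Γ| = 117/163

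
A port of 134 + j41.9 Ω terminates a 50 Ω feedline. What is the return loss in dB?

Γ = (84 + j41.9)/(184 + j41.9), |Γ| = 0.497
RL = −20·log₁₀|Γ| = −20·log₁₀(0.497)

RL ≈ 6.07 dB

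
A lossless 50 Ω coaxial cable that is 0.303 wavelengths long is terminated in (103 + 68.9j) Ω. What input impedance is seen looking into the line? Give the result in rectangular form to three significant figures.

βl = 2π × 0.303 = 109°
tan(βl) = tan(109°) = -2.89
Z_in = Z_0·(Z_L + jZ_0·tanβl)/(Z_0 + jZ_L·tanβl)
     = 50·(103 − j75.7)/(249 − j298)

Z_in ≈ 16 + j3.92 Ω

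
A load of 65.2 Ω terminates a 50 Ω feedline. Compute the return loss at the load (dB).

RL ≈ 17.6 dB

Γ = (65.2 − 50)/(65.2 + 50) = 0.132
RL = −20·log₁₀|Γ| = −20·log₁₀(0.132)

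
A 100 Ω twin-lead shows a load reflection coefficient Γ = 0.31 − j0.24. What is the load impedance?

Z_L ≈ 159 − j89.9 Ω

Z_L = Z_0·(1 + Γ)/(1 − Γ) = 100·(1.31 − j0.24)/(0.69 + j0.24)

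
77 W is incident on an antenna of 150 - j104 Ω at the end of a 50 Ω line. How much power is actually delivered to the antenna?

|Γ| = |(100 − j104)/(200 − j104)| = 0.64
|Γ|² = 0.41
P_refl = |Γ|²·P_inc = 31.5 W, P_del = (1 − |Γ|²)·P_inc = 45.5 W

P_delivered ≈ 45.5 W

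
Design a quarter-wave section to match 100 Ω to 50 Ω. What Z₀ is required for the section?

Z_qwt = √(Z_0·R_L) = √(50 × 100) = √5000

Z_qwt ≈ 70.7 Ω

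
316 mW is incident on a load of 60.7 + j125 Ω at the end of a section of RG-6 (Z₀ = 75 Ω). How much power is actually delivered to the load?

|Γ| = |(-14.3 + j125)/(135.7 + j125)| = 0.682
|Γ|² = 0.465
P_refl = |Γ|²·P_inc = 147 mW, P_del = (1 − |Γ|²)·P_inc = 169 mW

P_delivered ≈ 169 mW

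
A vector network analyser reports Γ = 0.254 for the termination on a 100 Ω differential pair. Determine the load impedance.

Z_L = Z_0·(1 + Γ)/(1 − Γ) = 100·(1.25)/(0.746)

Z_L ≈ 168 Ω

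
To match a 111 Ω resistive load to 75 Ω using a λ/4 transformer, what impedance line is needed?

Z_qwt ≈ 91.2 Ω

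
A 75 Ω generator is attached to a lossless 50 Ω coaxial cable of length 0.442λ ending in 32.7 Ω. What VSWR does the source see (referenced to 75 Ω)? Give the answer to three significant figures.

VSWR ≈ 2.18

βl = 2π × 0.442 = 159°
tan(βl) = -0.381
Z_in = Z_0·(Z_L + jZ_0·tanβl)/(Z_0 + jZ_L·tanβl) = 35.3 − j10.3 Ω
Γ_s = (Z_in − Z_s)/(Z_in + Z_s) = (-39.7 − j10.3)/(110 − j10.3), |Γ_s| = 0.371
VSWR = (1 + |Γ_s|)/(1 − |Γ_s|)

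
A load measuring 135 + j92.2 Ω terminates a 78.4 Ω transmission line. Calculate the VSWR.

VSWR ≈ 2.74

Γ = (Z_L − Z_0)/(Z_L + Z_0) = (56.6 + j92.2)/(213.4 + j92.2)
|Γ| = 108/232 = 0.465
VSWR = (1 + |Γ|)/(1 − |Γ|) = 1.47/0.535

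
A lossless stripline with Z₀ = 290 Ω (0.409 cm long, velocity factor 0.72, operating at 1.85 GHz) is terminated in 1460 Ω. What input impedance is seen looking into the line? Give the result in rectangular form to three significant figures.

Z_in ≈ 676 − j696 Ω

λ = v/f = 0.72·c / 1.85 GHz = 0.117 m
βl = 2π·l/λ = 2π × 0.035 = 12.6°
tan(βl) = tan(12.6°) = 0.224
Z_in = Z_0·(Z_L + jZ_0·tanβl)/(Z_0 + jZ_L·tanβl)
     = 290·(1460 + j64.9)/(290 + j327)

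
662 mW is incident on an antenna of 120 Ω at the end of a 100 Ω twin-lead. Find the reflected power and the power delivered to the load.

Γ = (120 − 100)/(120 + 100) = 0.0909
|Γ|² = 0.00826
P_refl = |Γ|²·P_inc = 5.47 mW, P_del = (1 − |Γ|²)·P_inc = 657 mW

P_reflected ≈ 5.47 mW; P_delivered ≈ 657 mW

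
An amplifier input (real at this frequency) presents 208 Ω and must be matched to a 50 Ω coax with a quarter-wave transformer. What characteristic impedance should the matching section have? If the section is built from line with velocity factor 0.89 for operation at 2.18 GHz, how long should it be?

Z_qwt ≈ 102 Ω; length ≈ 3.06 cm

Z_qwt = √(Z_0·R_L) = √(50 × 208) = √10400
λ = 0.89·c/f = 0.122 m, so l = λ/4 = 0.0306 m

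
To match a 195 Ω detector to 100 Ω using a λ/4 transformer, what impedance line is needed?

Z_qwt ≈ 140 Ω

Z_qwt = √(Z_0·R_L) = √(100 × 195) = √19500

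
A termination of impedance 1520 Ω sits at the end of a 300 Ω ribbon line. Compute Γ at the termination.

Γ = 0.67

Γ = (Z_L − Z_0)/(Z_L + Z_0) = (1520 − 300)/(1520 + 300) = 1220/1820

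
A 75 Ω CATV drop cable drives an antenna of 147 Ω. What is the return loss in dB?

Γ = (147 − 75)/(147 + 75) = 0.324
RL = −20·log₁₀|Γ| = −20·log₁₀(0.324)

RL ≈ 9.78 dB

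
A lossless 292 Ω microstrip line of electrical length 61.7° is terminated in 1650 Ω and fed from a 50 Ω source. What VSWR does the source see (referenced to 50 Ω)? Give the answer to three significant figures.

VSWR ≈ 8.86

tan(βl) = 1.86
Z_in = Z_0·(Z_L + jZ_0·tanβl)/(Z_0 + jZ_L·tanβl) = 66.1 − j151 Ω
Γ_s = (Z_in − Z_s)/(Z_in + Z_s) = (16.1 − j151)/(116 − j151), |Γ_s| = 0.797
VSWR = (1 + |Γ_s|)/(1 − |Γ_s|)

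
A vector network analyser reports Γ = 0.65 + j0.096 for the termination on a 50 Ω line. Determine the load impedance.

Z_L ≈ 216 + j72.9 Ω

Z_L = Z_0·(1 + Γ)/(1 − Γ) = 50·(1.65 + j0.096)/(0.35 − j0.096)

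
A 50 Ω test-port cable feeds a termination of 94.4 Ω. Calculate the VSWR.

VSWR ≈ 1.89

For a purely resistive load, VSWR = R_L/Z_0 or Z_0/R_L (whichever > 1) = 94.4/50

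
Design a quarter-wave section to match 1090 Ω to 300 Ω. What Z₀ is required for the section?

Z_qwt ≈ 572 Ω

Z_qwt = √(Z_0·R_L) = √(300 × 1090) = √327000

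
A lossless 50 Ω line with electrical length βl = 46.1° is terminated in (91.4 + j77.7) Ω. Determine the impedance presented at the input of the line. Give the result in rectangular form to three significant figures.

Z_in ≈ 47.7 − j63.6 Ω

tan(βl) = tan(46.1°) = 1.04
Z_in = Z_0·(Z_L + jZ_0·tanβl)/(Z_0 + jZ_L·tanβl)
     = 50·(91.4 + j130)/(-30.7 + j95)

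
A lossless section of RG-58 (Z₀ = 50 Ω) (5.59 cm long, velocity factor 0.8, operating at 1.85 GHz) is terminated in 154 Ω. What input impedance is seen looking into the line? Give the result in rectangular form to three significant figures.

λ = v/f = 0.8·c / 1.85 GHz = 0.13 m
βl = 2π·l/λ = 2π × 0.431 = 155°
tan(βl) = tan(155°) = -0.464
Z_in = Z_0·(Z_L + jZ_0·tanβl)/(Z_0 + jZ_L·tanβl)
     = 50·(154 − j23.2)/(50 − j71.4)

Z_in ≈ 61.6 + j64.7 Ω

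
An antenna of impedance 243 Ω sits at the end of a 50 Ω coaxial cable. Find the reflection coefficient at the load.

Γ = (Z_L − Z_0)/(Z_L + Z_0) = (243 − 50)/(243 + 50) = 193/293

Γ = 0.659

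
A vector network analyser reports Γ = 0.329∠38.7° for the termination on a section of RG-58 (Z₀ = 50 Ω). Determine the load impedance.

Z_L ≈ 75 + j34.6 Ω

Z_L = Z_0·(1 + Γ)/(1 − Γ) = 50·(1.26 + j0.206)/(0.743 − j0.206)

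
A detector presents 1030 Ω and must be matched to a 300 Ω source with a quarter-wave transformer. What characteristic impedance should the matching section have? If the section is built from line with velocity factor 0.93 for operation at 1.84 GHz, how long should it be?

Z_qwt ≈ 556 Ω; length ≈ 3.79 cm

Z_qwt = √(Z_0·R_L) = √(300 × 1030) = √309000
λ = 0.93·c/f = 0.152 m, so l = λ/4 = 0.0379 m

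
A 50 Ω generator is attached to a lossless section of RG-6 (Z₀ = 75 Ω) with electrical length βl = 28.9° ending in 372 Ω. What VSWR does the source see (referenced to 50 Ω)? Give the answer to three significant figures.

tan(βl) = 0.552
Z_in = Z_0·(Z_L + jZ_0·tanβl)/(Z_0 + jZ_L·tanβl) = 57.1 − j115 Ω
Γ_s = (Z_in − Z_s)/(Z_in + Z_s) = (7.12 − j115)/(107 − j115), |Γ_s| = 0.733
VSWR = (1 + |Γ_s|)/(1 − |Γ_s|)

VSWR ≈ 6.49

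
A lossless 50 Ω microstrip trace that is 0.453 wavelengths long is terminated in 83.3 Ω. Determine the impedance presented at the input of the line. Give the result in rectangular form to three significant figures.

βl = 2π × 0.453 = 163°
tan(βl) = tan(163°) = -0.304
Z_in = Z_0·(Z_L + jZ_0·tanβl)/(Z_0 + jZ_L·tanβl)
     = 50·(83.3 − j15.2)/(50 − j25.3)

Z_in ≈ 72.4 + j21.5 Ω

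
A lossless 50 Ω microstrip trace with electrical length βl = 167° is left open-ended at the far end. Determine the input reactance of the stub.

tan(βl) = -0.231
For an open-ended stub, Z_in = −jZ_0·cot(βl) = −jZ_0/tan(βl)

X_in ≈ 217 Ω (inductive)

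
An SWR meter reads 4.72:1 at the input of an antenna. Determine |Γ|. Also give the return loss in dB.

|Γ| = (S − 1)/(S + 1) = (4.72 − 1)/(4.72 + 1) = 3.72/5.72
RL = −20·log₁₀|Γ| = −20·log₁₀(0.65)

|Γ| ≈ 0.65; return loss ≈ 3.74 dB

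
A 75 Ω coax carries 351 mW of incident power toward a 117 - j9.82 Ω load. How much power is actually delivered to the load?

|Γ| = |(42 − j9.82)/(192 − j9.82)| = 0.224
|Γ|² = 0.0503
P_refl = |Γ|²·P_inc = 17.7 mW, P_del = (1 − |Γ|²)·P_inc = 333 mW

P_delivered ≈ 333 mW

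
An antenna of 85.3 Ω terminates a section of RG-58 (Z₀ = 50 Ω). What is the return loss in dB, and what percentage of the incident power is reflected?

Γ = (85.3 − 50)/(85.3 + 50) = 0.261
RL = −20·log₁₀(0.261) = 11.7 dB
P_refl/P_inc = |Γ|² = 0.0681

RL ≈ 11.7 dB; 6.81% of incident power reflected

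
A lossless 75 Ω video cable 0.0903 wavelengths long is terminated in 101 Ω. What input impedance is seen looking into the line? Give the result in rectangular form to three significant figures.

Z_in ≈ 81.8 − j22.4 Ω

βl = 2π × 0.0903 = 32.5°
tan(βl) = tan(32.5°) = 0.637
Z_in = Z_0·(Z_L + jZ_0·tanβl)/(Z_0 + jZ_L·tanβl)
     = 75·(101 + j47.8)/(75 + j64.4)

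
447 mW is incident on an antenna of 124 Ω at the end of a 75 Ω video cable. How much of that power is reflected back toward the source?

Γ = (124 − 75)/(124 + 75) = 0.246
|Γ|² = 0.0606
P_refl = |Γ|²·P_inc = 27.1 mW, P_del = (1 − |Γ|²)·P_inc = 420 mW

P_reflected ≈ 27.1 mW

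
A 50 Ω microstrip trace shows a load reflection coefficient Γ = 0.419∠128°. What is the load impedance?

Z_L ≈ 24.4 + j19.5 Ω

Z_L = Z_0·(1 + Γ)/(1 − Γ) = 50·(0.742 + j0.33)/(1.26 − j0.33)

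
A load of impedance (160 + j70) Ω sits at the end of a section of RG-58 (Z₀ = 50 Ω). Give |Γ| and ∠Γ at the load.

Γ ≈ 0.589 ∠ 14°

Γ = (Z_L − Z_0)/(Z_L + Z_0) = (110 + j70)/(210 + j70)
|Γ| = 130/221 = 0.589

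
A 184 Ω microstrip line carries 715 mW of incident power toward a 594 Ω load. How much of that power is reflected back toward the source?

P_reflected ≈ 199 mW

Γ = (594 − 184)/(594 + 184) = 0.527
|Γ|² = 0.278
P_refl = |Γ|²·P_inc = 199 mW, P_del = (1 − |Γ|²)·P_inc = 516 mW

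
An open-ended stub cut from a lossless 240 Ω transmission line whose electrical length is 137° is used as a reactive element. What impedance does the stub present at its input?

tan(βl) = -0.933
For an open-ended stub, Z_in = −jZ_0·cot(βl) = −jZ_0/tan(βl)

Z_in ≈ +j257 Ω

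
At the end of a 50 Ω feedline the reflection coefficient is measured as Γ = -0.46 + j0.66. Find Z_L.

Z_L ≈ 6.87 + j25.7 Ω

Z_L = Z_0·(1 + Γ)/(1 − Γ) = 50·(0.54 + j0.66)/(1.46 − j0.66)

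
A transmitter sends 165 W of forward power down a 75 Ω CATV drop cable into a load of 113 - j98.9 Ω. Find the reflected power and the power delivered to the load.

P_reflected ≈ 41 W; P_delivered ≈ 124 W

|Γ| = |(38 − j98.9)/(188 − j98.9)| = 0.499
|Γ|² = 0.249
P_refl = |Γ|²·P_inc = 41 W, P_del = (1 − |Γ|²)·P_inc = 124 W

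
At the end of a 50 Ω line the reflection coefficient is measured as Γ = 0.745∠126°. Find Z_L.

Z_L ≈ 9.15 + j24.8 Ω

Z_L = Z_0·(1 + Γ)/(1 − Γ) = 50·(0.562 + j0.603)/(1.44 − j0.603)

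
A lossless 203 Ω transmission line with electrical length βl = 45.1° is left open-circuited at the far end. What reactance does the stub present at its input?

tan(βl) = 1
For an open-circuited stub, Z_in = −jZ_0·cot(βl) = −jZ_0/tan(βl)

X_in ≈ -202 Ω (capacitive)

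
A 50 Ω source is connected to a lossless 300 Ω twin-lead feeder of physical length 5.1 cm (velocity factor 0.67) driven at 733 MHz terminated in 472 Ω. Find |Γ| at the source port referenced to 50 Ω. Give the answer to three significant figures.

λ = v/f = 0.67·c / 733 MHz = 0.274 m
βl = 2π·l/λ = 2π × 0.186 = 67°
tan(βl) = 2.35
Z_in = Z_0·(Z_L + jZ_0·tanβl)/(Z_0 + jZ_L·tanβl) = 210 − j70.9 Ω
Γ_s = (Z_in − Z_s)/(Z_in + Z_s) = (160 − j70.9)/(260 − j70.9), |Γ_s| = 0.649

|Γ| ≈ 0.649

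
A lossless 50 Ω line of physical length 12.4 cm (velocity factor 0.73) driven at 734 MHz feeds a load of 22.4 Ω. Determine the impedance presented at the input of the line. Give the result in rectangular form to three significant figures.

Z_in ≈ 28.2 − j21.9 Ω

λ = v/f = 0.73·c / 734 MHz = 0.298 m
βl = 2π·l/λ = 2π × 0.416 = 150°
tan(βl) = tan(150°) = -0.586
Z_in = Z_0·(Z_L + jZ_0·tanβl)/(Z_0 + jZ_L·tanβl)
     = 50·(22.4 − j29.3)/(50 − j13.1)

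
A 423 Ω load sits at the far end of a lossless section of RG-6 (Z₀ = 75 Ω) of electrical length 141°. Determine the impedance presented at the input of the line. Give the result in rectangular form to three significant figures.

tan(βl) = tan(141°) = -0.81
Z_in = Z_0·(Z_L + jZ_0·tanβl)/(Z_0 + jZ_L·tanβl)
     = 75·(423 − j60.7)/(75 − j343)

Z_in ≈ 32 + j85.6 Ω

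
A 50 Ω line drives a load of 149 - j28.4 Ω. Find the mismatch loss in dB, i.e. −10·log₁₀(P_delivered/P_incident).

mismatch loss ≈ 1.32 dB

Γ = (99 − j28.4)/(199 − j28.4), |Γ| = 0.512
|Γ|² = 0.263, so P_del/P_inc = 1 − |Γ|² = 0.737
ML = −10·log₁₀(1 − |Γ|²)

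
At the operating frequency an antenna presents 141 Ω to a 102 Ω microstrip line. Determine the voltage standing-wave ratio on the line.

VSWR ≈ 1.38

Γ = (141 − 102)/(141 + 102) = 0.16
VSWR = (1 + 0.16)/(1 − 0.16)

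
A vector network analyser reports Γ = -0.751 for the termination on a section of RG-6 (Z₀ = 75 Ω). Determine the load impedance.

Z_L = Z_0·(1 + Γ)/(1 − Γ) = 75·(0.249)/(1.75)

Z_L ≈ 10.7 Ω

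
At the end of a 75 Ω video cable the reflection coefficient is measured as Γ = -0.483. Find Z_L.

Z_L ≈ 26.1 Ω

Z_L = Z_0·(1 + Γ)/(1 − Γ) = 75·(0.517)/(1.48)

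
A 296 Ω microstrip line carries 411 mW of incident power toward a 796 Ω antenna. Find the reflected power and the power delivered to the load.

P_reflected ≈ 86.2 mW; P_delivered ≈ 325 mW

Γ = (796 − 296)/(796 + 296) = 0.458
|Γ|² = 0.21
P_refl = |Γ|²·P_inc = 86.2 mW, P_del = (1 − |Γ|²)·P_inc = 325 mW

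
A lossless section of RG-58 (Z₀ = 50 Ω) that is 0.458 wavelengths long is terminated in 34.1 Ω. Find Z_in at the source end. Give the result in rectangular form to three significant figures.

βl = 2π × 0.458 = 165°
tan(βl) = tan(165°) = -0.27
Z_in = Z_0·(Z_L + jZ_0·tanβl)/(Z_0 + jZ_L·tanβl)
     = 50·(34.1 − j13.5)/(50 − j9.21)

Z_in ≈ 35.4 − j6.99 Ω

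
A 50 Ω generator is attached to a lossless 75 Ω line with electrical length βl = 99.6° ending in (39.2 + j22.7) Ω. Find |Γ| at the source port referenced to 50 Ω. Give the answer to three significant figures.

tan(βl) = -5.91
Z_in = Z_0·(Z_L + jZ_0·tanβl)/(Z_0 + jZ_L·tanβl) = 81.3 − j60.7 Ω
Γ_s = (Z_in − Z_s)/(Z_in + Z_s) = (31.3 − j60.7)/(131 − j60.7), |Γ_s| = 0.472

|Γ| ≈ 0.472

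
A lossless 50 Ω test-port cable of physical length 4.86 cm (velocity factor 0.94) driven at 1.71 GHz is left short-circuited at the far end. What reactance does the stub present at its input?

X_in ≈ -173 Ω (capacitive)

λ = v/f = 0.94·c / 1.71 GHz = 0.165 m
βl = 2π·l/λ = 2π × 0.295 = 106°
tan(βl) = -3.47
For a short-circuited stub, Z_in = jZ_0·tan(βl)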